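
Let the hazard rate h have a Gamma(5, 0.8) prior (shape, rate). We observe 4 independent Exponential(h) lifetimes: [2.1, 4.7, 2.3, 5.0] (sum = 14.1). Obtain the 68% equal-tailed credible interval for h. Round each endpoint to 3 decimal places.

[0.407, 0.800]

Posterior: Gamma(5+4, 0.8+14.1) = Gamma(9, 14.9) (shape, rate).
Equal-tailed 68% interval: Gamma(9, 14.9) quantiles at 0.16 and 0.84.
Posterior mean ≈ 0.604, SD ≈ 0.201; a Normal approximation gives roughly [0.404, 0.804].
Exact: lower = 0.407; upper = 0.800.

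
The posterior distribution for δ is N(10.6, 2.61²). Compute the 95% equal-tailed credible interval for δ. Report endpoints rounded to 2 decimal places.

[5.48, 15.72]

The posterior is symmetric, so the 95% equal-tailed interval is δ = 10.6 ± z·2.61 with z = 1.960.
Half-width: 1.960 × 2.61 = 5.12.
10.6 − 5.12 = 5.48; 10.6 + 5.12 = 15.72.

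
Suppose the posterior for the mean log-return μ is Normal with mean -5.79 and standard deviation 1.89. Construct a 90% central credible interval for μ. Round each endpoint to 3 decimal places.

[-8.899, -2.681]

The posterior is symmetric, so the 90% equal-tailed interval is μ = -5.79 ± z·1.89 with z = 1.645.
Half-width: 1.645 × 1.89 = 3.109.
-5.79 − 3.109 = -8.899; -5.79 + 3.109 = -2.681.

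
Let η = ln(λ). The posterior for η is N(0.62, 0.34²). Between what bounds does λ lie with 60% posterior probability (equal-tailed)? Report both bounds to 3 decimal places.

On the log scale the 60% interval is 0.62 ± 0.842 × 0.34 = [0.3338, 0.9062].
Exponentiate: [e^0.3338, e^0.9062] = [1.396, 2.475].

[1.396, 2.475]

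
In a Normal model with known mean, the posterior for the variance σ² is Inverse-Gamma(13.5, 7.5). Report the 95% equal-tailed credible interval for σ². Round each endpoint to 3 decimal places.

Inverse-Gamma(13.5, 7.5) quantiles: F⁻¹(0.025) and F⁻¹(0.975).
Equivalently, 1/σ² ~ Gamma(13.5, rate = 7.5); invert its 0.975 and 0.025 quantiles.
Posterior mean ≈ 0.600, SD ≈ 0.177; a Normal approximation gives roughly [0.253, 0.947].
Exact: lower = 0.347; upper = 1.029.

[0.347, 1.029]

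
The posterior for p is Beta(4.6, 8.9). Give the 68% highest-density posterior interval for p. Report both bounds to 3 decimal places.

The posterior is unimodal and skewed, so the HPD interval has equal density at both endpoints and is the shortest 68% interval.
Solving f(0.196) = f(0.449) with F(0.449) − F(0.196) = 0.68 gives [0.196, 0.449].
For comparison, the equal-tailed interval is [0.214, 0.468]; the HPD is narrower and shifted toward the mode.

[0.196, 0.449]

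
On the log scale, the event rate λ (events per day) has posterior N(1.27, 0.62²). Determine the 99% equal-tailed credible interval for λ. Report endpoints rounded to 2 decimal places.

[0.72, 17.58]

On the log scale the 99% interval is 1.27 ± 2.576 × 0.62 = [-0.3270, 2.8670].
Exponentiate: [e^-0.3270, e^2.8670] = [0.72, 17.58].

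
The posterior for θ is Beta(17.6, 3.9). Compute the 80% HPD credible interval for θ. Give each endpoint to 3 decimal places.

[0.733, 0.933]

The posterior is unimodal and skewed, so the HPD interval has equal density at both endpoints and is the shortest 80% interval.
Solving f(0.733) = f(0.933) with F(0.933) − F(0.733) = 0.80 gives [0.733, 0.933].
For comparison, the equal-tailed interval is [0.708, 0.915]; the HPD is narrower and shifted toward the mode.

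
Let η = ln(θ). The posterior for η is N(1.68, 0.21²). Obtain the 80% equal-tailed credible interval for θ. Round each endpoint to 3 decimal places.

On the log scale the 80% interval is 1.68 ± 1.282 × 0.21 = [1.4109, 1.9491].
Exponentiate: [e^1.4109, e^1.9491] = [4.100, 7.023].

[4.100, 7.023]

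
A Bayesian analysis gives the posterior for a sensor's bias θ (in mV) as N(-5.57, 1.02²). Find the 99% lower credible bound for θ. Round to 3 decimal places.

-7.943

Need L with P(θ ≥ L) = 0.99: L = -5.57 − z_{0.01}·1.02.
z = 2.326; L = -5.57 − 2.326 × 1.02 = -7.943.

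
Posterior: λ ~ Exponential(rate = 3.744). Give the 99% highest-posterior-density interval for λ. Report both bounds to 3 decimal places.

The exponential density is strictly decreasing on [0, ∞), so the HPD interval is anchored at 0: [0, q] with P(λ ≤ q) = 0.99.
q = −ln(1 − 0.99) / 3.744 = 4.6052 / 3.744 = 1.230.

[0.000, 1.230]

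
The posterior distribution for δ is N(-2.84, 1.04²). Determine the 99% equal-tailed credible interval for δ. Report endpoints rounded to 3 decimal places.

[-5.519, -0.161]

The posterior is symmetric, so the 99% equal-tailed interval is δ = -2.84 ± z·1.04 with z = 2.576.
Half-width: 2.576 × 1.04 = 2.679.
-2.84 − 2.679 = -5.519; -2.84 + 2.679 = -0.161.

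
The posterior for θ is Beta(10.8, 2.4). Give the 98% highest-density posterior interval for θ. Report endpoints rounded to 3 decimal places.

[0.562, 0.992]

The posterior is unimodal and skewed, so the HPD interval has equal density at both endpoints and is the shortest 98% interval.
Solving f(0.562) = f(0.992) with F(0.992) − F(0.562) = 0.98 gives [0.562, 0.992].
For comparison, the equal-tailed interval is [0.525, 0.979]; the HPD is narrower and shifted toward the mode.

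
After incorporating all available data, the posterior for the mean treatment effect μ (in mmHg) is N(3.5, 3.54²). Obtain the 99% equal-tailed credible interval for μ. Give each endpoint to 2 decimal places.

The posterior is symmetric, so the 99% equal-tailed interval is μ = 3.5 ± z·3.54 with z = 2.576.
Half-width: 2.576 × 3.54 = 9.12.
3.5 − 9.12 = -5.62; 3.5 + 9.12 = 12.62.

[-5.62, 12.62]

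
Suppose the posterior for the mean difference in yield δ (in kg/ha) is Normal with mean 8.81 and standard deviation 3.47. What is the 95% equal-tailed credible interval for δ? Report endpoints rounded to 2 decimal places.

[2.01, 15.61]

The posterior is symmetric, so the 95% equal-tailed interval is δ = 8.81 ± z·3.47 with z = 1.960.
Half-width: 1.960 × 3.47 = 6.80.
8.81 − 6.80 = 2.01; 8.81 + 6.80 = 15.61.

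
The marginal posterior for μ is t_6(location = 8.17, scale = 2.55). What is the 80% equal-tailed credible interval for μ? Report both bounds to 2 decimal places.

The t_6 distribution is symmetric; the 80% interval is 8.17 ± t·2.55 with t_{0.9,6} = 1.440.
Half-width: 1.440 × 2.55 = 3.67.
8.17 − 3.67 = 4.50; 8.17 + 3.67 = 11.84.

[4.50, 11.84]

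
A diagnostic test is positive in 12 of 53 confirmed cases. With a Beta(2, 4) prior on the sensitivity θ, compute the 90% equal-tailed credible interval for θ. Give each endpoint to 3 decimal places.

Posterior: Beta(2+12, 4+41) = Beta(14, 45).
Equal-tailed 90% interval: the 0.05 and 0.95 quantiles of Beta(14, 45).
Posterior mean ≈ 0.237, SD ≈ 0.055; a Normal approximation gives roughly [0.147, 0.328].
Exact: F⁻¹(0.05) = 0.152; F⁻¹(0.95) = 0.333.

[0.152, 0.333]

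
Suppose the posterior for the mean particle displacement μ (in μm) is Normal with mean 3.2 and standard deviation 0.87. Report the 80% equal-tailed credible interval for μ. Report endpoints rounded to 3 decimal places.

The posterior is symmetric, so the 80% equal-tailed interval is μ = 3.2 ± z·0.87 with z = 1.282.
Half-width: 1.282 × 0.87 = 1.115.
3.2 − 1.115 = 2.085; 3.2 + 1.115 = 4.315.

[2.085, 4.315]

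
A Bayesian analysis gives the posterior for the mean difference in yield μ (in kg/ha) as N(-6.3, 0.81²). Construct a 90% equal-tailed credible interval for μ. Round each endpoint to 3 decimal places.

[-7.632, -4.968]

The posterior is symmetric, so the 90% equal-tailed interval is μ = -6.3 ± z·0.81 with z = 1.645.
Half-width: 1.645 × 0.81 = 1.332.
-6.3 − 1.332 = -7.632; -6.3 + 1.332 = -4.968.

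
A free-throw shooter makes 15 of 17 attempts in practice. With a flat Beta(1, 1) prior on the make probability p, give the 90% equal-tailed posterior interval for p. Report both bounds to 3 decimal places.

[0.690, 0.953]

Posterior: Beta(1+15, 1+2) = Beta(16, 3).
Equal-tailed 90% interval: the 0.05 and 0.95 quantiles of Beta(16, 3).
Posterior mean ≈ 0.842, SD ≈ 0.082; a Normal approximation gives roughly [0.708, 0.976].
Exact: F⁻¹(0.05) = 0.690; F⁻¹(0.95) = 0.953.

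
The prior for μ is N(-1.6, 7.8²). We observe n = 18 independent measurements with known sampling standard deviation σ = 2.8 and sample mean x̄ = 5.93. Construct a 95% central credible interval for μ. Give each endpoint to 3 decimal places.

Posterior precision = 1/7.8² + 18/2.8² = 0.0164 + 2.2959 = 2.3124, so posterior SD = 0.6576.
Posterior mean = (-1.6/7.8² + 18·5.93/2.8²) / 2.3124 = 5.8765.
Interval: 5.8765 ± 1.960 × 0.6576 → [4.588, 7.165].

[4.588, 7.165]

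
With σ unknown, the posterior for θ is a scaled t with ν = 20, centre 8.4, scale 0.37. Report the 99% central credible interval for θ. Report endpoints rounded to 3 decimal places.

[7.347, 9.453]

The t_20 distribution is symmetric; the 99% interval is 8.4 ± t·0.37 with t_{0.995,20} = 2.845.
Half-width: 2.845 × 0.37 = 1.053.
8.4 − 1.053 = 7.347; 8.4 + 1.053 = 9.453.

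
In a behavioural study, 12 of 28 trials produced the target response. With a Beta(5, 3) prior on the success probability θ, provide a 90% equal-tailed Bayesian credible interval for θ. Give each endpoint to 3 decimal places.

Posterior: Beta(5+12, 3+16) = Beta(17, 19).
Equal-tailed 90% interval: the 0.05 and 0.95 quantiles of Beta(17, 19).
Posterior mean ≈ 0.472, SD ≈ 0.082; a Normal approximation gives roughly [0.337, 0.607].
Exact: F⁻¹(0.05) = 0.338; F⁻¹(0.95) = 0.608.

[0.338, 0.608]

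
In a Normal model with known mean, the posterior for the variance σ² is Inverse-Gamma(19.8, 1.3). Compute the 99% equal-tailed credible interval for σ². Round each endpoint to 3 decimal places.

Inverse-Gamma(19.8, 1.3) quantiles: F⁻¹(0.005) and F⁻¹(0.995).
Equivalently, 1/σ² ~ Gamma(19.8, rate = 1.3); invert its 0.995 and 0.005 quantiles.
Posterior mean ≈ 0.069, SD ≈ 0.016; a Normal approximation gives roughly [0.027, 0.111].
Exact: lower = 0.039; upper = 0.127.

[0.039, 0.127]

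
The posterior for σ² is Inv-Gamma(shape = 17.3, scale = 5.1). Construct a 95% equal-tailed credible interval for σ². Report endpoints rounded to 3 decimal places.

Inverse-Gamma(17.3, 5.1) quantiles: F⁻¹(0.025) and F⁻¹(0.975).
Equivalently, 1/σ² ~ Gamma(17.3, rate = 5.1); invert its 0.975 and 0.025 quantiles.
Posterior mean ≈ 0.313, SD ≈ 0.080; a Normal approximation gives roughly [0.156, 0.470].
Exact: lower = 0.194; upper = 0.503.

[0.194, 0.503]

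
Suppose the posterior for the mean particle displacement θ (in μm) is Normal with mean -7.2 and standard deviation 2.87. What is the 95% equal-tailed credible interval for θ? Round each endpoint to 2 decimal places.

The posterior is symmetric, so the 95% equal-tailed interval is θ = -7.2 ± z·2.87 with z = 1.960.
Half-width: 1.960 × 2.87 = 5.63.
-7.2 − 5.63 = -12.83; -7.2 + 5.63 = -1.57.

[-12.83, -1.57]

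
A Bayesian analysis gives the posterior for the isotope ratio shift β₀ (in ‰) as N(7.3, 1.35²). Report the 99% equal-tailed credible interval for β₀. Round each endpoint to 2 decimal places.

The posterior is symmetric, so the 99% equal-tailed interval is β₀ = 7.3 ± z·1.35 with z = 2.576.
Half-width: 2.576 × 1.35 = 3.48.
7.3 − 3.48 = 3.82; 7.3 + 3.48 = 10.78.

[3.82, 10.78]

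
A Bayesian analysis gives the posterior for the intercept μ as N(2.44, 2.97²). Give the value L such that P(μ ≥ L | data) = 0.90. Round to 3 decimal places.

-1.366

Need L with P(μ ≥ L) = 0.90: L = 2.44 − z_{0.1}·2.97.
z = 1.282; L = 2.44 − 1.282 × 2.97 = -1.366.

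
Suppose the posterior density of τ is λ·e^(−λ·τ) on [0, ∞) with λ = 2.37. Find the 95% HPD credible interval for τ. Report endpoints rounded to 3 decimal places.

[0.000, 1.264]

The exponential density is strictly decreasing on [0, ∞), so the HPD interval is anchored at 0: [0, q] with P(τ ≤ q) = 0.95.
q = −ln(1 − 0.95) / 2.37 = 2.9957 / 2.37 = 1.264.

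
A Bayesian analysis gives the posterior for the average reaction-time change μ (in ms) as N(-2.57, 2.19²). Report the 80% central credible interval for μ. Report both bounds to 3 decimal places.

[-5.377, 0.237]

The posterior is symmetric, so the 80% equal-tailed interval is μ = -2.57 ± z·2.19 with z = 1.282.
Half-width: 1.282 × 2.19 = 2.807.
-2.57 − 2.807 = -5.377; -2.57 + 2.807 = 0.237.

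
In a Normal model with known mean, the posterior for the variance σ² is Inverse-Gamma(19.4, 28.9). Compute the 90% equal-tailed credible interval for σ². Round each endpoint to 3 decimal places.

Inverse-Gamma(19.4, 28.9) quantiles: F⁻¹(0.05) and F⁻¹(0.95).
Equivalently, 1/σ² ~ Gamma(19.4, rate = 28.9); invert its 0.95 and 0.05 quantiles.
Posterior mean ≈ 1.571, SD ≈ 0.377; a Normal approximation gives roughly [0.951, 2.190].
Exact: lower = 1.064; upper = 2.264.

[1.064, 2.264]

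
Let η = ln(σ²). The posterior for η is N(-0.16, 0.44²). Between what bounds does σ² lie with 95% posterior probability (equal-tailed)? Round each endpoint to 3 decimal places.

On the log scale the 95% interval is -0.16 ± 1.960 × 0.44 = [-1.0224, 0.7024].
Exponentiate: [e^-1.0224, e^0.7024] = [0.360, 2.019].

[0.360, 2.019]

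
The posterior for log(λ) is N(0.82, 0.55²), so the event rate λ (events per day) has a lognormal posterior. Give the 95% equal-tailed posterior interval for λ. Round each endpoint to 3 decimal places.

On the log scale the 95% interval is 0.82 ± 1.960 × 0.55 = [-0.2580, 1.8980].
Exponentiate: [e^-0.2580, e^1.8980] = [0.773, 6.672].

[0.773, 6.672]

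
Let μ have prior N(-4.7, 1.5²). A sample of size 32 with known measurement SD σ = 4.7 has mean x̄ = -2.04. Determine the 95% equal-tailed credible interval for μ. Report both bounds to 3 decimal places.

[-4.089, -1.240]

Posterior precision = 1/1.5² + 32/4.7² = 0.4444 + 1.4486 = 1.8931, so posterior SD = 0.7268.
Posterior mean = (-4.7/1.5² + 32·-2.04/4.7²) / 1.8931 = -2.6645.
Interval: -2.6645 ± 1.960 × 0.7268 → [-4.089, -1.240].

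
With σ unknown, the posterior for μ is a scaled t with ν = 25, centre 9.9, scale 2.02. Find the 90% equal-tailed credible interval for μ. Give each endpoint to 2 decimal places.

The t_25 distribution is symmetric; the 90% interval is 9.9 ± t·2.02 with t_{0.95,25} = 1.708.
Half-width: 1.708 × 2.02 = 3.45.
9.9 − 3.45 = 6.45; 9.9 + 3.45 = 13.35.

[6.45, 13.35]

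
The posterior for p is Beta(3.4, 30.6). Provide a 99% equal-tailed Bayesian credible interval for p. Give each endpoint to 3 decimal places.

[0.014, 0.269]

Posterior: Beta(3.4, 30.6).
Equal-tailed 99% interval: the 0.005 and 0.995 quantiles of Beta(3.4, 30.6).
Posterior mean ≈ 0.100, SD ≈ 0.051; a Normal approximation gives roughly [-0.031, 0.231].
Exact: F⁻¹(0.005) = 0.014; F⁻¹(0.995) = 0.269.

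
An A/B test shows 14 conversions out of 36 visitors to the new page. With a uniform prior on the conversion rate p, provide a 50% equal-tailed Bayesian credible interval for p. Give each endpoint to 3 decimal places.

Posterior: Beta(1+14, 1+22) = Beta(15, 23).
Equal-tailed 50% interval: the 0.25 and 0.75 quantiles of Beta(15, 23).
Posterior mean ≈ 0.395, SD ≈ 0.078; a Normal approximation gives roughly [0.342, 0.448].
Exact: F⁻¹(0.25) = 0.340; F⁻¹(0.75) = 0.447.

[0.340, 0.447]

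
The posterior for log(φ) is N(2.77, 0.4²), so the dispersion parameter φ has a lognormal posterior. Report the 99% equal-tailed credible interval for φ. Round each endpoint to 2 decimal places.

[5.70, 44.72]

On the log scale the 99% interval is 2.77 ± 2.576 × 0.4 = [1.7397, 3.8003].
Exponentiate: [e^1.7397, e^3.8003] = [5.70, 44.72].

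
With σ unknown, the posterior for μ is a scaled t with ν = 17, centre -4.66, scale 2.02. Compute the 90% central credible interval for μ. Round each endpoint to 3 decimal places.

[-8.174, -1.146]

The t_17 distribution is symmetric; the 90% interval is -4.66 ± t·2.02 with t_{0.95,17} = 1.740.
Half-width: 1.740 × 2.02 = 3.514.
-4.66 − 3.514 = -8.174; -4.66 + 3.514 = -1.146.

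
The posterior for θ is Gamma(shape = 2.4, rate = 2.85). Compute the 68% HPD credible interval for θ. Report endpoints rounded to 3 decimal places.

[0.173, 1.067]

The posterior is unimodal and skewed, so the HPD interval has equal density at both endpoints and is the shortest 68% interval.
Solving f(0.173) = f(1.067) with F(1.067) − F(0.173) = 0.68 gives [0.173, 1.067].
For comparison, the equal-tailed interval is [0.339, 1.345]; the HPD is narrower and shifted toward the mode.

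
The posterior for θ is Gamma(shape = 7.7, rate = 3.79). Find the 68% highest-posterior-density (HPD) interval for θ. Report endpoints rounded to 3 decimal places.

The posterior is unimodal and skewed, so the HPD interval has equal density at both endpoints and is the shortest 68% interval.
Solving f(1.166) = f(2.547) with F(2.547) − F(1.166) = 0.68 gives [1.166, 2.547].
For comparison, the equal-tailed interval is [1.319, 2.743]; the HPD is narrower and shifted toward the mode.

[1.166, 2.547]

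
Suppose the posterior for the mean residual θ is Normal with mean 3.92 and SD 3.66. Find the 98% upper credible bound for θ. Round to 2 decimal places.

Need U with P(θ ≤ U) = 0.98: U = 3.92 + z_{0.02}·3.66.
z = 2.054; U = 3.92 + 2.054 × 3.66 = 11.44.

11.44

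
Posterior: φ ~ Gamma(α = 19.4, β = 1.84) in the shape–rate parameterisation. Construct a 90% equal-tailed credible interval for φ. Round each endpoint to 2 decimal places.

[6.94, 14.76]

Posterior: Gamma(shape 19.4, rate 1.84).
Equal-tailed 90% interval: Gamma(19.4, 1.84) quantiles at 0.05 and 0.95.
Posterior mean ≈ 10.54, SD ≈ 2.39; a Normal approximation gives roughly [6.61, 14.48].
Exact: lower = 6.94; upper = 14.76.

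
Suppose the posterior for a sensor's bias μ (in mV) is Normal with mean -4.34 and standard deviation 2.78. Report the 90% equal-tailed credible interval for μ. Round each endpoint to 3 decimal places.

The posterior is symmetric, so the 90% equal-tailed interval is μ = -4.34 ± z·2.78 with z = 1.645.
Half-width: 1.645 × 2.78 = 4.573.
-4.34 − 4.573 = -8.913; -4.34 + 4.573 = 0.233.

[-8.913, 0.233]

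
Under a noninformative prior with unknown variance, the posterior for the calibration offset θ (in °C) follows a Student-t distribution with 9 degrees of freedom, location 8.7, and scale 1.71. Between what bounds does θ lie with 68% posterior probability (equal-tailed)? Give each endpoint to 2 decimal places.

[6.90, 10.50]

The t_9 distribution is symmetric; the 68% interval is 8.7 ± t·1.71 with t_{0.84,9} = 1.053.
Half-width: 1.053 × 1.71 = 1.80.
8.7 − 1.80 = 6.90; 8.7 + 1.80 = 10.50.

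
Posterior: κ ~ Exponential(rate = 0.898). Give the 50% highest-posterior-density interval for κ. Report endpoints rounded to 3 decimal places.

The exponential density is strictly decreasing on [0, ∞), so the HPD interval is anchored at 0: [0, q] with P(κ ≤ q) = 0.50.
q = −ln(1 − 0.50) / 0.898 = 0.6931 / 0.898 = 0.772.

[0.000, 0.772]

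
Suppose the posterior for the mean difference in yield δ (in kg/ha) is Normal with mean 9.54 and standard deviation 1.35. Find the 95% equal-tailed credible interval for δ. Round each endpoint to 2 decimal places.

The posterior is symmetric, so the 95% equal-tailed interval is δ = 9.54 ± z·1.35 with z = 1.960.
Half-width: 1.960 × 1.35 = 2.65.
9.54 − 2.65 = 6.89; 9.54 + 2.65 = 12.19.

[6.89, 12.19]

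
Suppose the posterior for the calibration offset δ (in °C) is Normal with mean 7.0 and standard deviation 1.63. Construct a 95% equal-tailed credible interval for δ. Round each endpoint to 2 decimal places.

The posterior is symmetric, so the 95% equal-tailed interval is δ = 7.0 ± z·1.63 with z = 1.960.
Half-width: 1.960 × 1.63 = 3.19.
7.0 − 3.19 = 3.81; 7.0 + 3.19 = 10.19.

[3.81, 10.19]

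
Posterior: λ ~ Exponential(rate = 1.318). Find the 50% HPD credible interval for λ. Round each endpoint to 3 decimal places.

The exponential density is strictly decreasing on [0, ∞), so the HPD interval is anchored at 0: [0, q] with P(λ ≤ q) = 0.50.
q = −ln(1 − 0.50) / 1.318 = 0.6931 / 1.318 = 0.526.

[0.000, 0.526]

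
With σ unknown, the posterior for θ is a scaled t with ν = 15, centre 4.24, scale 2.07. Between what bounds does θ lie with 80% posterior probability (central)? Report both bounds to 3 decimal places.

[1.465, 7.015]

The t_15 distribution is symmetric; the 80% interval is 4.24 ± t·2.07 with t_{0.9,15} = 1.341.
Half-width: 1.341 × 2.07 = 2.775.
4.24 − 2.775 = 1.465; 4.24 + 2.775 = 7.015.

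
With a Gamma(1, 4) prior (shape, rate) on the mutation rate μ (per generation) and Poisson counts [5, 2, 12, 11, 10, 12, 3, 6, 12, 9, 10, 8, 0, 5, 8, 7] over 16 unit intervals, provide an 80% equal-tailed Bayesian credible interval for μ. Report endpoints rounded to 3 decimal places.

Posterior: Gamma(1+120, 4+16) = Gamma(121, 20) (shape, rate).
Equal-tailed 80% interval: Gamma(121, 20) quantiles at 0.1 and 0.9.
Posterior mean ≈ 6.050, SD ≈ 0.550; a Normal approximation gives roughly [5.345, 6.755].
Exact: lower = 5.357; upper = 6.765.

[5.357, 6.765]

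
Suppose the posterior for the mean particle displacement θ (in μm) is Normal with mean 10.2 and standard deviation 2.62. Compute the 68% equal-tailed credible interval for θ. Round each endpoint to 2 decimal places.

[7.59, 12.81]

The posterior is symmetric, so the 68% equal-tailed interval is θ = 10.2 ± z·2.62 with z = 0.994.
Half-width: 0.994 × 2.62 = 2.61.
10.2 − 2.61 = 7.59; 10.2 + 2.61 = 12.81.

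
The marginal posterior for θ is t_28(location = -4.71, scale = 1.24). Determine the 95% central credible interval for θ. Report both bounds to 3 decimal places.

The t_28 distribution is symmetric; the 95% interval is -4.71 ± t·1.24 with t_{0.975,28} = 2.048.
Half-width: 2.048 × 1.24 = 2.540.
-4.71 − 2.540 = -7.250; -4.71 + 2.540 = -2.170.

[-7.250, -2.170]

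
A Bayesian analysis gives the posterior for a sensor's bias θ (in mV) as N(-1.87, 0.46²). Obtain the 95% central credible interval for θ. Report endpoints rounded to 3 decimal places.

[-2.772, -0.968]

The posterior is symmetric, so the 95% equal-tailed interval is θ = -1.87 ± z·0.46 with z = 1.960.
Half-width: 1.960 × 0.46 = 0.902.
-1.87 − 0.902 = -2.772; -1.87 + 0.902 = -0.968.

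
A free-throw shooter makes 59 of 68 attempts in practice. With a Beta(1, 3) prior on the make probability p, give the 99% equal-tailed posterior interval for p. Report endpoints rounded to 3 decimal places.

Posterior: Beta(1+59, 3+9) = Beta(60, 12).
Equal-tailed 99% interval: the 0.005 and 0.995 quantiles of Beta(60, 12).
Posterior mean ≈ 0.833, SD ≈ 0.044; a Normal approximation gives roughly [0.721, 0.946].
Exact: F⁻¹(0.005) = 0.705; F⁻¹(0.995) = 0.927.

[0.705, 0.927]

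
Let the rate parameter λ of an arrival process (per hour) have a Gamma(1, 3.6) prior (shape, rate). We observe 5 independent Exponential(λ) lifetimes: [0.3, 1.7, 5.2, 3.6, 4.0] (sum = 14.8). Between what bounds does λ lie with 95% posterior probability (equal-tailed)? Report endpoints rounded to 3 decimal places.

[0.120, 0.634]

Posterior: Gamma(1+5, 3.6+14.8) = Gamma(6, 18.4) (shape, rate).
Equal-tailed 95% interval: Gamma(6, 18.4) quantiles at 0.025 and 0.975.
Posterior mean ≈ 0.326, SD ≈ 0.133; a Normal approximation gives roughly [0.065, 0.587].
Exact: lower = 0.120; upper = 0.634.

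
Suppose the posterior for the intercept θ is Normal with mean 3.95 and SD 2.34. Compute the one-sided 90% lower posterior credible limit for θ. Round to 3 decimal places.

Need L with P(θ ≥ L) = 0.90: L = 3.95 − z_{0.1}·2.34.
z = 1.282; L = 3.95 − 1.282 × 2.34 = 0.951.

0.951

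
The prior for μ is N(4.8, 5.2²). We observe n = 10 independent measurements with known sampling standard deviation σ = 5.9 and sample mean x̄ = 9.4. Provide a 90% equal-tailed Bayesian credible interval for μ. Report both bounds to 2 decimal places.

[5.99, 11.76]

Posterior precision = 1/5.2² + 10/5.9² = 0.0370 + 0.2873 = 0.3243, so posterior SD = 1.7561.
Posterior mean = (4.8/5.2² + 10·9.4/5.9²) / 0.3243 = 8.8754.
Interval: 8.8754 ± 1.645 × 1.7561 → [5.99, 11.76].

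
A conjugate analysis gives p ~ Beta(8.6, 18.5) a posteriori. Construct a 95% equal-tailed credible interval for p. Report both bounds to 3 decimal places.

Posterior: Beta(8.6, 18.5).
Equal-tailed 95% interval: the 0.025 and 0.975 quantiles of Beta(8.6, 18.5).
Posterior mean ≈ 0.317, SD ≈ 0.088; a Normal approximation gives roughly [0.145, 0.489].
Exact: F⁻¹(0.025) = 0.160; F⁻¹(0.975) = 0.500.

[0.160, 0.500]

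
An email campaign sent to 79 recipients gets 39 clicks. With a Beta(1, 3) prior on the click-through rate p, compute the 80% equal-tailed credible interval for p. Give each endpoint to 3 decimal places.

[0.412, 0.552]

Posterior: Beta(1+39, 3+40) = Beta(40, 43).
Equal-tailed 80% interval: the 0.1 and 0.9 quantiles of Beta(40, 43).
Posterior mean ≈ 0.482, SD ≈ 0.055; a Normal approximation gives roughly [0.412, 0.552].
Exact: F⁻¹(0.1) = 0.412; F⁻¹(0.9) = 0.552.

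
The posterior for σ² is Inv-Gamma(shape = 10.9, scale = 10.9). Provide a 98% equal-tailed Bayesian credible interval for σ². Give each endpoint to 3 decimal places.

[0.545, 2.316]

Inverse-Gamma(10.9, 10.9) quantiles: F⁻¹(0.01) and F⁻¹(0.99).
Equivalently, 1/σ² ~ Gamma(10.9, rate = 10.9); invert its 0.99 and 0.01 quantiles.
Posterior mean ≈ 1.101, SD ≈ 0.369; a Normal approximation gives roughly [0.242, 1.960].
Exact: lower = 0.545; upper = 2.316.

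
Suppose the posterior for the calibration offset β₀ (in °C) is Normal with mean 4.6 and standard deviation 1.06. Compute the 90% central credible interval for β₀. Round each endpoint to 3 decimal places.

The posterior is symmetric, so the 90% equal-tailed interval is β₀ = 4.6 ± z·1.06 with z = 1.645.
Half-width: 1.645 × 1.06 = 1.744.
4.6 − 1.744 = 2.856; 4.6 + 1.744 = 6.344.

[2.856, 6.344]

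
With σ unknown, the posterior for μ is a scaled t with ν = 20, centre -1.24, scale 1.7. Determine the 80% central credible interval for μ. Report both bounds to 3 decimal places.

[-3.493, 1.013]

The t_20 distribution is symmetric; the 80% interval is -1.24 ± t·1.7 with t_{0.9,20} = 1.325.
Half-width: 1.325 × 1.7 = 2.253.
-1.24 − 2.253 = -3.493; -1.24 + 2.253 = 1.013.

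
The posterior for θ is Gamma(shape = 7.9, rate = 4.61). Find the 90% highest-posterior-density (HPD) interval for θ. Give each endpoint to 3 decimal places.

The posterior is unimodal and skewed, so the HPD interval has equal density at both endpoints and is the shortest 90% interval.
Solving f(0.737) = f(2.655) with F(2.655) − F(0.737) = 0.90 gives [0.737, 2.655].
For comparison, the equal-tailed interval is [0.848, 2.824]; the HPD is narrower and shifted toward the mode.

[0.737, 2.655]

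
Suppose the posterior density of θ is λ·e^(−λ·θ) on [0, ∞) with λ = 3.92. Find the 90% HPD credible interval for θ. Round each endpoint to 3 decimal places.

The exponential density is strictly decreasing on [0, ∞), so the HPD interval is anchored at 0: [0, q] with P(θ ≤ q) = 0.90.
q = −ln(1 − 0.90) / 3.92 = 2.3026 / 3.92 = 0.587.

[0.000, 0.587]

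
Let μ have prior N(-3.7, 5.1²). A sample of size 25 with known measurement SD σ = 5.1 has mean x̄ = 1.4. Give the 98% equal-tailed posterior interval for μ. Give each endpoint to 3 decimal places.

Posterior precision = 1/5.1² + 25/5.1² = 0.0384 + 0.9612 = 0.9996, so posterior SD = 1.0002.
Posterior mean = (-3.7/5.1² + 25·1.4/5.1²) / 0.9996 = 1.2038.
Interval: 1.2038 ± 2.326 × 1.0002 → [-1.123, 3.531].

[-1.123, 3.531]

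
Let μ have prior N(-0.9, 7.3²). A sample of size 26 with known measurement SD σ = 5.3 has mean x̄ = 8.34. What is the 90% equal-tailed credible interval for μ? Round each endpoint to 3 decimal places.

Posterior precision = 1/7.3² + 26/5.3² = 0.0188 + 0.9256 = 0.9444, so posterior SD = 1.0290.
Posterior mean = (-0.9/7.3² + 26·8.34/5.3²) / 0.9444 = 8.1564.
Interval: 8.1564 ± 1.645 × 1.0290 → [6.464, 9.849].

[6.464, 9.849]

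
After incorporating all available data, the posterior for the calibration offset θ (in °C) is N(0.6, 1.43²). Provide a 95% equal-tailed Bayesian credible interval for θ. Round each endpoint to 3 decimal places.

[-2.203, 3.403]

The posterior is symmetric, so the 95% equal-tailed interval is θ = 0.6 ± z·1.43 with z = 1.960.
Half-width: 1.960 × 1.43 = 2.803.
0.6 − 2.803 = -2.203; 0.6 + 2.803 = 3.403.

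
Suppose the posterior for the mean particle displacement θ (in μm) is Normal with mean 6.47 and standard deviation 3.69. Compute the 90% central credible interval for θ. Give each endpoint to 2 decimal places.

[0.40, 12.54]

The posterior is symmetric, so the 90% equal-tailed interval is θ = 6.47 ± z·3.69 with z = 1.645.
Half-width: 1.645 × 3.69 = 6.07.
6.47 − 6.07 = 0.40; 6.47 + 6.07 = 12.54.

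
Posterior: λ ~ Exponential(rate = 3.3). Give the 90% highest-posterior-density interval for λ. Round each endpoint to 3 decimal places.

The exponential density is strictly decreasing on [0, ∞), so the HPD interval is anchored at 0: [0, q] with P(λ ≤ q) = 0.90.
q = −ln(1 − 0.90) / 3.3 = 2.3026 / 3.3 = 0.698.

[0.000, 0.698]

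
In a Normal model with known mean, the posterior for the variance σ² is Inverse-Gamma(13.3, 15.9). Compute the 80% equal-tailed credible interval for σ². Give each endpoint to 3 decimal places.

[0.877, 1.788]

Inverse-Gamma(13.3, 15.9) quantiles: F⁻¹(0.1) and F⁻¹(0.9).
Equivalently, 1/σ² ~ Gamma(13.3, rate = 15.9); invert its 0.9 and 0.1 quantiles.
Posterior mean ≈ 1.293, SD ≈ 0.385; a Normal approximation gives roughly [0.800, 1.786].
Exact: lower = 0.877; upper = 1.788.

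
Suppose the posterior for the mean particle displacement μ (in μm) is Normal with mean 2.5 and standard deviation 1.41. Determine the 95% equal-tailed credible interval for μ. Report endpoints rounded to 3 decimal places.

[-0.264, 5.264]

The posterior is symmetric, so the 95% equal-tailed interval is μ = 2.5 ± z·1.41 with z = 1.960.
Half-width: 1.960 × 1.41 = 2.764.
2.5 − 2.764 = -0.264; 2.5 + 2.764 = 5.264.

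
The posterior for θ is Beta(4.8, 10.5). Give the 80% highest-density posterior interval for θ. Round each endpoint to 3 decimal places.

The posterior is unimodal and skewed, so the HPD interval has equal density at both endpoints and is the shortest 80% interval.
Solving f(0.154) = f(0.449) with F(0.449) − F(0.154) = 0.80 gives [0.154, 0.449].
For comparison, the equal-tailed interval is [0.170, 0.469]; the HPD is narrower and shifted toward the mode.

[0.154, 0.449]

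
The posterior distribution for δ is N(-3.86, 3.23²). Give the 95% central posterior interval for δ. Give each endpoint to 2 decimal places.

[-10.19, 2.47]

The posterior is symmetric, so the 95% equal-tailed interval is δ = -3.86 ± z·3.23 with z = 1.960.
Half-width: 1.960 × 3.23 = 6.33.
-3.86 − 6.33 = -10.19; -3.86 + 6.33 = 2.47.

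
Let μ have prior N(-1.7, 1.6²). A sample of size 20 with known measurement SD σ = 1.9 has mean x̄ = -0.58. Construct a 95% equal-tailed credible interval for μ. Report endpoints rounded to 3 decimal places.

Posterior precision = 1/1.6² + 20/1.9² = 0.3906 + 5.5402 = 5.9308, so posterior SD = 0.4106.
Posterior mean = (-1.7/1.6² + 20·-0.58/1.9²) / 5.9308 = -0.6538.
Interval: -0.6538 ± 1.960 × 0.4106 → [-1.459, 0.151].

[-1.459, 0.151]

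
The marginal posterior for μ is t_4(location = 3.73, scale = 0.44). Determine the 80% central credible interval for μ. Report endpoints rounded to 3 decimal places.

[3.055, 4.405]

The t_4 distribution is symmetric; the 80% interval is 3.73 ± t·0.44 with t_{0.9,4} = 1.533.
Half-width: 1.533 × 0.44 = 0.675.
3.73 − 0.675 = 3.055; 3.73 + 0.675 = 4.405.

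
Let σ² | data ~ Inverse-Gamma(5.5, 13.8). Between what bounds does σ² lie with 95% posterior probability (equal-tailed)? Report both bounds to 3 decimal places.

Inverse-Gamma(5.5, 13.8) quantiles: F⁻¹(0.025) and F⁻¹(0.975).
Equivalently, 1/σ² ~ Gamma(5.5, rate = 13.8); invert its 0.975 and 0.025 quantiles.
Posterior mean ≈ 3.067, SD ≈ 1.639; a Normal approximation gives roughly [-0.146, 6.279].
Exact: lower = 1.259; upper = 7.233.

[1.259, 7.233]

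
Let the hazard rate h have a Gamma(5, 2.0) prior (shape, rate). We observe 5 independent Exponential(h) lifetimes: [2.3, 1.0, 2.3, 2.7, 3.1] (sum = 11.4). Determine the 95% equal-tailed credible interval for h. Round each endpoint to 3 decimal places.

Posterior: Gamma(5+5, 2.0+11.4) = Gamma(10, 13.4) (shape, rate).
Equal-tailed 95% interval: Gamma(10, 13.4) quantiles at 0.025 and 0.975.
Posterior mean ≈ 0.746, SD ≈ 0.236; a Normal approximation gives roughly [0.284, 1.209].
Exact: lower = 0.358; upper = 1.275.

[0.358, 1.275]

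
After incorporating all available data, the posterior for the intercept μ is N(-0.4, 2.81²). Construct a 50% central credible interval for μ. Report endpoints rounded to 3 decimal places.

[-2.295, 1.495]

The posterior is symmetric, so the 50% equal-tailed interval is μ = -0.4 ± z·2.81 with z = 0.674.
Half-width: 0.674 × 2.81 = 1.895.
-0.4 − 1.895 = -2.295; -0.4 + 1.895 = 1.495.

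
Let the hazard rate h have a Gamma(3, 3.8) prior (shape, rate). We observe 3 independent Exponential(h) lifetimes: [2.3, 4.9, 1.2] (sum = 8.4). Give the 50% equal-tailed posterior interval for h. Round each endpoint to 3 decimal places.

Posterior: Gamma(3+3, 3.8+8.4) = Gamma(6, 12.2) (shape, rate).
Equal-tailed 50% interval: Gamma(6, 12.2) quantiles at 0.25 and 0.75.
Posterior mean ≈ 0.492, SD ≈ 0.201; a Normal approximation gives roughly [0.356, 0.627].
Exact: lower = 0.346; upper = 0.608.

[0.346, 0.608]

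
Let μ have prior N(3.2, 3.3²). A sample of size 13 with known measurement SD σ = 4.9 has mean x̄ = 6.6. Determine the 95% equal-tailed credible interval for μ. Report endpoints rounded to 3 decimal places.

[3.644, 8.570]

Posterior precision = 1/3.3² + 13/4.9² = 0.0918 + 0.5414 = 0.6333, so posterior SD = 1.2566.
Posterior mean = (3.2/3.3² + 13·6.6/4.9²) / 0.6333 = 6.1070.
Interval: 6.1070 ± 1.960 × 1.2566 → [3.644, 8.570].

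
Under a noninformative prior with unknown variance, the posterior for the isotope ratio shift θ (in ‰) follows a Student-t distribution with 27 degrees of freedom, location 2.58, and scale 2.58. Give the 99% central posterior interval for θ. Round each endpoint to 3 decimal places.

[-4.568, 9.728]

The t_27 distribution is symmetric; the 99% interval is 2.58 ± t·2.58 with t_{0.995,27} = 2.771.
Half-width: 2.771 × 2.58 = 7.148.
2.58 − 7.148 = -4.568; 2.58 + 7.148 = 9.728.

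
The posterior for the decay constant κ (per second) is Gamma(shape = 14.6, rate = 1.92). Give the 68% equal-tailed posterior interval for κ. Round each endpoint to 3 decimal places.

Posterior: Gamma(shape 14.6, rate 1.92).
Equal-tailed 68% interval: Gamma(14.6, 1.92) quantiles at 0.16 and 0.84.
Posterior mean ≈ 7.604, SD ≈ 1.990; a Normal approximation gives roughly [5.625, 9.583].
Exact: lower = 5.646; upper = 9.559.

[5.646, 9.559]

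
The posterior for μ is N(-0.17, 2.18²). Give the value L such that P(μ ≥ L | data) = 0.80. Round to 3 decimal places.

-2.005

Need L with P(μ ≥ L) = 0.80: L = -0.17 − z_{0.2}·2.18.
z = 0.842; L = -0.17 − 0.842 × 2.18 = -2.005.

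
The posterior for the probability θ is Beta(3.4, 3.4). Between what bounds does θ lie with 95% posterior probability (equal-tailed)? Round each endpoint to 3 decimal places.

[0.163, 0.837]

Posterior: Beta(3.4, 3.4).
Equal-tailed 95% interval: the 0.025 and 0.975 quantiles of Beta(3.4, 3.4).
Posterior mean ≈ 0.500, SD ≈ 0.179; a Normal approximation gives roughly [0.149, 0.851].
Exact: F⁻¹(0.025) = 0.163; F⁻¹(0.975) = 0.837.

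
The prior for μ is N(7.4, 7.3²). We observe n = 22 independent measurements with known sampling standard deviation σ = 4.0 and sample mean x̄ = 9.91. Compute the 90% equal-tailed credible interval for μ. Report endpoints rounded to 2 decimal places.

[8.48, 11.27]

Posterior precision = 1/7.3² + 22/4.0² = 0.0188 + 1.3750 = 1.3938, so posterior SD = 0.8470.
Posterior mean = (7.4/7.3² + 22·9.91/4.0²) / 1.3938 = 9.8762.
Interval: 9.8762 ± 1.645 × 0.8470 → [8.48, 11.27].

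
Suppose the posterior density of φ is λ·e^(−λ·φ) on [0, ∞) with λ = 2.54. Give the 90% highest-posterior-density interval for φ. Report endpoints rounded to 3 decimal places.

[0.000, 0.907]

The exponential density is strictly decreasing on [0, ∞), so the HPD interval is anchored at 0: [0, q] with P(φ ≤ q) = 0.90.
q = −ln(1 − 0.90) / 2.54 = 2.3026 / 2.54 = 0.907.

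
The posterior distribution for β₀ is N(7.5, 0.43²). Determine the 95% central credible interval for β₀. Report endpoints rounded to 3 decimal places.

[6.657, 8.343]

The posterior is symmetric, so the 95% equal-tailed interval is β₀ = 7.5 ± z·0.43 with z = 1.960.
Half-width: 1.960 × 0.43 = 0.843.
7.5 − 0.843 = 6.657; 7.5 + 0.843 = 8.343.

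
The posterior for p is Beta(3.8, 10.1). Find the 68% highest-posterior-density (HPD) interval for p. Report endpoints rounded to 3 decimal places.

The posterior is unimodal and skewed, so the HPD interval has equal density at both endpoints and is the shortest 68% interval.
Solving f(0.134) = f(0.363) with F(0.363) − F(0.134) = 0.68 gives [0.134, 0.363].
For comparison, the equal-tailed interval is [0.156, 0.391]; the HPD is narrower and shifted toward the mode.

[0.134, 0.363]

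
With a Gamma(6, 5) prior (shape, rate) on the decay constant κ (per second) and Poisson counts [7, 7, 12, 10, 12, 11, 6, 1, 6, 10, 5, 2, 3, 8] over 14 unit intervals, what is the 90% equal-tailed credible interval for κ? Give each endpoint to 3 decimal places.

[4.719, 6.499]

Posterior: Gamma(6+100, 5+14) = Gamma(106, 19) (shape, rate).
Equal-tailed 90% interval: Gamma(106, 19) quantiles at 0.05 and 0.95.
Posterior mean ≈ 5.579, SD ≈ 0.542; a Normal approximation gives roughly [4.688, 6.470].
Exact: lower = 4.719; upper = 6.499.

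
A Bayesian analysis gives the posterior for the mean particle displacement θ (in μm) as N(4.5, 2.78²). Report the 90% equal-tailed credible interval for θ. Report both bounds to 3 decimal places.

The posterior is symmetric, so the 90% equal-tailed interval is θ = 4.5 ± z·2.78 with z = 1.645.
Half-width: 1.645 × 2.78 = 4.573.
4.5 − 4.573 = -0.073; 4.5 + 4.573 = 9.073.

[-0.073, 9.073]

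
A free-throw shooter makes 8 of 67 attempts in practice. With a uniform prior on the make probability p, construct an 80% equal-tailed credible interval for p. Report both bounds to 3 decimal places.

[0.081, 0.184]

Posterior: Beta(1+8, 1+59) = Beta(9, 60).
Equal-tailed 80% interval: the 0.1 and 0.9 quantiles of Beta(9, 60).
Posterior mean ≈ 0.130, SD ≈ 0.040; a Normal approximation gives roughly [0.079, 0.182].
Exact: F⁻¹(0.1) = 0.081; F⁻¹(0.9) = 0.184.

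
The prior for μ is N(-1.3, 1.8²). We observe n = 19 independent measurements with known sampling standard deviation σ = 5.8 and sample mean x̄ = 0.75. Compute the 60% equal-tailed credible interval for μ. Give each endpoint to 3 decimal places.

[-0.875, 0.926]

Posterior precision = 1/1.8² + 19/5.8² = 0.3086 + 0.5648 = 0.8734, so posterior SD = 1.0700.
Posterior mean = (-1.3/1.8² + 19·0.75/5.8²) / 0.8734 = 0.0256.
Interval: 0.0256 ± 0.842 × 1.0700 → [-0.875, 0.926].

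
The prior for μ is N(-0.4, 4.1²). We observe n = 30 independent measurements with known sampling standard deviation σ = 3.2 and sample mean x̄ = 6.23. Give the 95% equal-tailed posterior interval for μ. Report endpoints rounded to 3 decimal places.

Posterior precision = 1/4.1² + 30/3.2² = 0.0595 + 2.9297 = 2.9892, so posterior SD = 0.5784.
Posterior mean = (-0.4/4.1² + 30·6.23/3.2²) / 2.9892 = 6.0981.
Interval: 6.0981 ± 1.960 × 0.5784 → [4.964, 7.232].

[4.964, 7.232]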